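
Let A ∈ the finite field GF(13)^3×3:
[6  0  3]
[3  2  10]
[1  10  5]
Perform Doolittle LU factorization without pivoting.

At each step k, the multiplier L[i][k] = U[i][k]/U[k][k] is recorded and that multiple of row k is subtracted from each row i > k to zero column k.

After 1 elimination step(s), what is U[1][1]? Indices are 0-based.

Step 1: pivot at (0,0) is 6.
  row1 ← row1 − (7)·row0  ⇒  L[1][0]=7, U row1=(0, 2, 2)
  row2 ← row2 − (11)·row0  ⇒  L[2][0]=11, U row2=(0, 10, 11)

U[1][1] = 2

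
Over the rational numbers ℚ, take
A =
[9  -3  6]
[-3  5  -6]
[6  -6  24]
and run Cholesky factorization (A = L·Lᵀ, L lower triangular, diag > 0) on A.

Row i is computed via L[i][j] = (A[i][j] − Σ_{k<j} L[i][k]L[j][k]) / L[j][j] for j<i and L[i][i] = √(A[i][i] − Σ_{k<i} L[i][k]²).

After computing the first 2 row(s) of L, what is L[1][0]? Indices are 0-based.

Step 1: L[0][0] = √(9) = 3.
  L[1][0] = (-3) / L[0][0] = -1.
Step 2: L[1][1] = √(4) = 2.

L[1][0] = -1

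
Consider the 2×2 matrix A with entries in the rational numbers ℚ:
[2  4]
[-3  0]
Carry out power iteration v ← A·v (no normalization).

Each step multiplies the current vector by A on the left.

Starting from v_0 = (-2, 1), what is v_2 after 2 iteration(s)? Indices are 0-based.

v_0 = (-2, 1).
v_1 = A·v_0 = (0, 6).
v_2 = A·v_1 = (24, 0).

v_2 = (24, 0)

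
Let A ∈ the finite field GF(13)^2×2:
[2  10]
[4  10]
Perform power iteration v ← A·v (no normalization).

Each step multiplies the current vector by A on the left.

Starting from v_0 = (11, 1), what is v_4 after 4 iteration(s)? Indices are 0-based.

v_0 = (11, 1).
v_1 = A·v_0 = (6, 2).
v_2 = A·v_1 = (6, 5).
v_3 = A·v_2 = (10, 9).
v_4 = A·v_3 = (6, 0).

v_4 = (6, 0)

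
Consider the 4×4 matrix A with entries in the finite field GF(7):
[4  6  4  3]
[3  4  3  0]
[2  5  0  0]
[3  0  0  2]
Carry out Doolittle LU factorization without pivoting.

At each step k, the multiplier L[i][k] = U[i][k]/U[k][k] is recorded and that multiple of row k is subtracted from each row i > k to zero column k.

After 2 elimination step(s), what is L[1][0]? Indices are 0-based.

Step 1: pivot at (0,0) is 4.
  row1 ← row1 − (6)·row0  ⇒  L[1][0]=6, U row1=(0, 3, 0, 3)
  row2 ← row2 − (4)·row0  ⇒  L[2][0]=4, U row2=(0, 2, 5, 2)
  row3 ← row3 − (6)·row0  ⇒  L[3][0]=6, U row3=(0, 6, 4, 5)
Step 2: pivot at (1,1) is 3.
  row2 ← row2 − (3)·row1  ⇒  L[2][1]=3, U row2=(0, 0, 5, 0)
  row3 ← row3 − (2)·row1  ⇒  L[3][1]=2, U row3=(0, 0, 4, 6)

L[1][0] = 6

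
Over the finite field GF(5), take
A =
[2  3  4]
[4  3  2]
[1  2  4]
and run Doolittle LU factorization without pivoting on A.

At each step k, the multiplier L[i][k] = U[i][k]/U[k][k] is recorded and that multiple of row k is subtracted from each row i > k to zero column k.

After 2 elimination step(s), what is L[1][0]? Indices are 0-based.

[col 0] pivot 2
  R1 -= 2*R0 → (0, 2, 4)  (L[1][0] := 2)
  R2 -= 3*R0 → (0, 3, 2)  (L[2][0] := 3)
[col 1] pivot 2
  R2 -= 4*R1 → (0, 0, 1)  (L[2][1] := 4)

L[1][0] = 2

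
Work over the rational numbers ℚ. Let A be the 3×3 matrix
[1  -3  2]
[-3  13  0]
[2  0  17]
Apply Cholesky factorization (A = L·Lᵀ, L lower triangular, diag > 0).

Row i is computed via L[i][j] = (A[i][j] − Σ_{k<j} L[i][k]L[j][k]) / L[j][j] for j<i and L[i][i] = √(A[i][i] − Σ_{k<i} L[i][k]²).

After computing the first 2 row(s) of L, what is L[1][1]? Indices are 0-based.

Step 1: L[0][0] = √(1) = 1.
  L[1][0] = (-3) / L[0][0] = -3.
Step 2: L[1][1] = √(4) = 2.

L[1][1] = 2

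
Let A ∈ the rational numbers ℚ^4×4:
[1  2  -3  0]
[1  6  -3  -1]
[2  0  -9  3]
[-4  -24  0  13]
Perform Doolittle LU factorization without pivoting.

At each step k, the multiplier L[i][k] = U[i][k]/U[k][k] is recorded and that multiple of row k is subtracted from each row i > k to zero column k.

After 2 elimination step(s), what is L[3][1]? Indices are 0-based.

L[3][1] = -4

k=0: U[0][0]=1
  eliminate (1,0): mult=1, new row 1: (0, 4, 0, -1); set L[1][0]=1
  eliminate (2,0): mult=2, new row 2: (0, -4, -3, 3); set L[2][0]=2
  eliminate (3,0): mult=-4, new row 3: (0, -16, -12, 13); set L[3][0]=-4
k=1: U[1][1]=4
  eliminate (2,1): mult=-1, new row 2: (0, 0, -3, 2); set L[2][1]=-1
  eliminate (3,1): mult=-4, new row 3: (0, 0, -12, 9); set L[3][1]=-4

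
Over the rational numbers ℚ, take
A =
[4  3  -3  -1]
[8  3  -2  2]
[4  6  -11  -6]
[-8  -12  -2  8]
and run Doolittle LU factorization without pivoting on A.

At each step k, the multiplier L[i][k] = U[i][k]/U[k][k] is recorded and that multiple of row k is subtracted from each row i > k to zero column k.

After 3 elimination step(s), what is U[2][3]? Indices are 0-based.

[col 0] pivot 4
  R1 -= 2*R0 → (0, -3, 4, 4)  (L[1][0] := 2)
  R2 -= 1*R0 → (0, 3, -8, -5)  (L[2][0] := 1)
  R3 -= -2*R0 → (0, -6, -8, 6)  (L[3][0] := -2)
[col 1] pivot -3
  R2 -= -1*R1 → (0, 0, -4, -1)  (L[2][1] := -1)
  R3 -= 2*R1 → (0, 0, -16, -2)  (L[3][1] := 2)
[col 2] pivot -4
  R3 -= 4*R2 → (0, 0, 0, 2)  (L[3][2] := 4)

U[2][3] = -1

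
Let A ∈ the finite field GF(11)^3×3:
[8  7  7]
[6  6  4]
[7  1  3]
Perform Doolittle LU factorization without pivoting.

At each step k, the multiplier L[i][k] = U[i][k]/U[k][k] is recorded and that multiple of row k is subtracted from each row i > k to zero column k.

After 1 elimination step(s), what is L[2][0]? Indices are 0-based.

L[2][0] = 5

[col 0] pivot 8
  R1 -= 9*R0 → (0, 9, 7)  (L[1][0] := 9)
  R2 -= 5*R0 → (0, 10, 1)  (L[2][0] := 5)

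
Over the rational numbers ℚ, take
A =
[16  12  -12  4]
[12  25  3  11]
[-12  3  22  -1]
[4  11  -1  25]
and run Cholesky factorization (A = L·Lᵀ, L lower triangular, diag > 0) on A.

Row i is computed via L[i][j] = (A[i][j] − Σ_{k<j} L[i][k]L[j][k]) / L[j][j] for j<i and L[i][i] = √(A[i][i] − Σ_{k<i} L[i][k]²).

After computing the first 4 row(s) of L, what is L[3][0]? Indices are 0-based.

Step 1: L[0][0] = √(16) = 4.
  L[1][0] = (12) / L[0][0] = 3.
Step 2: L[1][1] = √(16) = 4.
  L[2][0] = (-12) / L[0][0] = -3.
  L[2][1] = (12) / L[1][1] = 3.
Step 3: L[2][2] = √(4) = 2.
  L[3][0] = (4) / L[0][0] = 1.
  L[3][1] = (8) / L[1][1] = 2.
  L[3][2] = (-4) / L[2][2] = -2.
Step 4: L[3][3] = √(16) = 4.

L[3][0] = 1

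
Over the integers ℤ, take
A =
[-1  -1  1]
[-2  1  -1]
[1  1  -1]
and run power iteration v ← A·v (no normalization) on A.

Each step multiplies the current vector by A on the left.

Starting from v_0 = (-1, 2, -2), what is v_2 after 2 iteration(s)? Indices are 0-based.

v_0 = (-1, 2, -2).
v_1 = A·v_0 = (-3, 6, 3).
v_2 = A·v_1 = (0, 9, 0).

v_2 = (0, 9, 0)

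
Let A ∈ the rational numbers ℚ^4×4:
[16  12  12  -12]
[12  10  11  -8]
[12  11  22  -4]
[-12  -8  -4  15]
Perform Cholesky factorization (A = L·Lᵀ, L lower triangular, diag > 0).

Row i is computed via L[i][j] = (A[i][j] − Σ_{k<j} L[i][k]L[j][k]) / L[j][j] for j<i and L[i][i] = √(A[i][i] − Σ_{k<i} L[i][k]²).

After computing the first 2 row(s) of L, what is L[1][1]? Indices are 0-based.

Step 1: L[0][0] = √(16) = 4.
  L[1][0] = (12) / L[0][0] = 3.
Step 2: L[1][1] = √(1) = 1.

L[1][1] = 1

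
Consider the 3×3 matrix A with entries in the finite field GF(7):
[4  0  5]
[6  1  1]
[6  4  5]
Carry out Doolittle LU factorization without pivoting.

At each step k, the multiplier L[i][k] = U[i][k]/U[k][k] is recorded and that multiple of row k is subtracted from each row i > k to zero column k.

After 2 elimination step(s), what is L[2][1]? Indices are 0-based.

Step 1: pivot at (0,0) is 4.
  row1 ← row1 − (5)·row0  ⇒  L[1][0]=5, U row1=(0, 1, 4)
  row2 ← row2 − (5)·row0  ⇒  L[2][0]=5, U row2=(0, 4, 1)
Step 2: pivot at (1,1) is 1.
  row2 ← row2 − (4)·row1  ⇒  L[2][1]=4, U row2=(0, 0, 6)

L[2][1] = 4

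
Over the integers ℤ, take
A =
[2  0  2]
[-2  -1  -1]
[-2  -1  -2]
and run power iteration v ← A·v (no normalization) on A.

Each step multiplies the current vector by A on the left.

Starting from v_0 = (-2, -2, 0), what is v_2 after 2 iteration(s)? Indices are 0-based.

v_2 = (4, -4, -10)

v_0 = (-2, -2, 0).
v_1 = A·v_0 = (-4, 6, 6).
v_2 = A·v_1 = (4, -4, -10).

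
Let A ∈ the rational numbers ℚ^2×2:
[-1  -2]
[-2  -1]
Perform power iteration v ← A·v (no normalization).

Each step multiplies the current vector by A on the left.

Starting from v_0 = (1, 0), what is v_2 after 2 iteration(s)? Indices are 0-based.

v_0 = (1, 0).
v_1 = A·v_0 = (-1, -2).
v_2 = A·v_1 = (5, 4).

v_2 = (5, 4)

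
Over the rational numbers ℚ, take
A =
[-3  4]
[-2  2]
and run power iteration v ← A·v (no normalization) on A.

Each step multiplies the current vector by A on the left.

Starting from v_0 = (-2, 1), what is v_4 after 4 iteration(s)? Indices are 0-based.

v_0 = (-2, 1).
v_1 = A·v_0 = (10, 6).
v_2 = A·v_1 = (-6, -8).
v_3 = A·v_2 = (-14, -4).
v_4 = A·v_3 = (26, 20).

v_4 = (26, 20)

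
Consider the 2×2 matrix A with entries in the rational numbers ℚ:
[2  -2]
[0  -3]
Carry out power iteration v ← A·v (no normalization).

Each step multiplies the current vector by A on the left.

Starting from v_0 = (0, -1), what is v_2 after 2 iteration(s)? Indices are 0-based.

v_0 = (0, -1).
v_1 = A·v_0 = (2, 3).
v_2 = A·v_1 = (-2, -9).

v_2 = (-2, -9)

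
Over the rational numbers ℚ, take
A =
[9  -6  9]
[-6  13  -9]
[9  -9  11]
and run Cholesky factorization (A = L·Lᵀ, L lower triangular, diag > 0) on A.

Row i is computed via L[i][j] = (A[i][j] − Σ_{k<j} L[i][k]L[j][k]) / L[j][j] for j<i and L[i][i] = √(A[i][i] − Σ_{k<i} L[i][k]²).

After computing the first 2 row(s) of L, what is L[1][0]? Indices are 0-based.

L[1][0] = -2

Step 1: L[0][0] = √(9) = 3.
  L[1][0] = (-6) / L[0][0] = -2.
Step 2: L[1][1] = √(9) = 3.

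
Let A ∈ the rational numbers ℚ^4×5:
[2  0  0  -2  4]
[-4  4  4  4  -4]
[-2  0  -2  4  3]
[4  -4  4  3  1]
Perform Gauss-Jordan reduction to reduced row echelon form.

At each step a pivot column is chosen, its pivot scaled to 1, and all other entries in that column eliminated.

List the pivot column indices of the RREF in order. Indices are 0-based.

pivot columns: 0, 1, 2, 3

step 1: normalize row 0 (÷2) = (1, 0, 0, -1, 2)
  row 1: subtract -4×row0 = (0, 4, 4, 0, 4)
  row 2: subtract -2×row0 = (0, 0, -2, 2, 7)
  row 3: subtract 4×row0 = (0, -4, 4, 7, -7)
step 2: normalize row 1 (÷4) = (0, 1, 1, 0, 1)
  row 3: subtract -4×row1 = (0, 0, 8, 7, -3)
step 3: normalize row 2 (÷-2) = (0, 0, 1, -1, -7/2)
  row 1: subtract 1×row2 = (0, 1, 0, 1, 9/2)
  row 3: subtract 8×row2 = (0, 0, 0, 15, 25)
step 4: normalize row 3 (÷15) = (0, 0, 0, 1, 5/3)
  row 0: subtract -1×row3 = (1, 0, 0, 0, 11/3)
  row 1: subtract 1×row3 = (0, 1, 0, 0, 17/6)
  row 2: subtract -1×row3 = (0, 0, 1, 0, -11/6)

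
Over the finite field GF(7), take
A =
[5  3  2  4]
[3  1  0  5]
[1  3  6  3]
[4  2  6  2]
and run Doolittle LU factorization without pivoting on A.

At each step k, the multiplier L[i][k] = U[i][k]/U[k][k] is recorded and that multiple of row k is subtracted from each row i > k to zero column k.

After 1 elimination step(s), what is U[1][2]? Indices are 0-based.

U[1][2] = 3

Step 1: pivot at (0,0) is 5.
  row1 ← row1 − (2)·row0  ⇒  L[1][0]=2, U row1=(0, 2, 3, 4)
  row2 ← row2 − (3)·row0  ⇒  L[2][0]=3, U row2=(0, 1, 0, 5)
  row3 ← row3 − (5)·row0  ⇒  L[3][0]=5, U row3=(0, 1, 3, 3)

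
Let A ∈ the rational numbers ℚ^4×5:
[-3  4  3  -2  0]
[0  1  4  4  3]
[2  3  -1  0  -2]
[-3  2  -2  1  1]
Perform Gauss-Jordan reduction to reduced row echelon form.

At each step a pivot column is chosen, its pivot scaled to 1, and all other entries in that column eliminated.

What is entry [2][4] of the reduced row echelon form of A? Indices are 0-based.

step 1: normalize row 0 (÷-3) = (1, -4/3, -1, 2/3, 0)
  row 2: subtract 2×row0 = (0, 17/3, 1, -4/3, -2)
  row 3: subtract -3×row0 = (0, -2, -5, 3, 1)
step 2: normalize row 1 (÷1) = (0, 1, 4, 4, 3)
  row 0: subtract -4/3×row1 = (1, 0, 13/3, 6, 4)
  row 2: subtract 17/3×row1 = (0, 0, -65/3, -24, -19)
  row 3: subtract -2×row1 = (0, 0, 3, 11, 7)
step 3: normalize row 2 (÷-65/3) = (0, 0, 1, 72/65, 57/65)
  row 0: subtract 13/3×row2 = (1, 0, 0, 6/5, 1/5)
  row 1: subtract 4×row2 = (0, 1, 0, -28/65, -33/65)
  row 3: subtract 3×row2 = (0, 0, 0, 499/65, 284/65)
step 4: normalize row 3 (÷499/65) = (0, 0, 0, 1, 284/499)
  row 0: subtract 6/5×row3 = (1, 0, 0, 0, -241/499)
  row 1: subtract -28/65×row3 = (0, 1, 0, 0, -131/499)
  row 2: subtract 72/65×row3 = (0, 0, 1, 0, 123/499)

M[2][4] = 123/499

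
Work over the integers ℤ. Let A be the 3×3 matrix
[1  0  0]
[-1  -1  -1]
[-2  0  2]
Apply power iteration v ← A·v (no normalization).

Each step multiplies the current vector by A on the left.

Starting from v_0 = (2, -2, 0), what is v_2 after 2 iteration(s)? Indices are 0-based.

v_0 = (2, -2, 0).
v_1 = A·v_0 = (2, 0, -4).
v_2 = A·v_1 = (2, 2, -12).

v_2 = (2, 2, -12)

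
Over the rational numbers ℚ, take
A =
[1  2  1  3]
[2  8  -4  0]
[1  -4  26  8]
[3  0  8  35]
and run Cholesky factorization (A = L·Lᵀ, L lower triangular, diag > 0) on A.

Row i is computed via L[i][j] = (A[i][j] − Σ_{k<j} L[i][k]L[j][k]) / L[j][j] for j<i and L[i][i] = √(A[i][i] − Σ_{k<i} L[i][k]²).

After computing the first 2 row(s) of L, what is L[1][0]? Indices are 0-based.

L[1][0] = 2

Step 1: L[0][0] = √(1) = 1.
  L[1][0] = (2) / L[0][0] = 2.
Step 2: L[1][1] = √(4) = 2.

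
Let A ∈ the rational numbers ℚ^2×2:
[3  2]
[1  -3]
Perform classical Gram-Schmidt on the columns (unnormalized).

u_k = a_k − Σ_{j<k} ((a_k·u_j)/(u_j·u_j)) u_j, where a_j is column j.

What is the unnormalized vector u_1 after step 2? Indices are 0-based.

u_1 = (11/10, -33/10)

Step 1: u_0 = a_0 = (3, 1).
Step 2: u_1 = a_1 − (3/10)·u_0 = (11/10, -33/10).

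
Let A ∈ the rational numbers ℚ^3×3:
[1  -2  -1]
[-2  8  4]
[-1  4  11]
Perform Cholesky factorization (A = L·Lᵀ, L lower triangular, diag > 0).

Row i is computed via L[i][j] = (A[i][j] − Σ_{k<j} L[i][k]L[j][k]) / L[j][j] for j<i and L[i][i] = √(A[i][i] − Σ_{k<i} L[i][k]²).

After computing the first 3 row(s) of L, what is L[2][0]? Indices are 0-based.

Step 1: L[0][0] = √(1) = 1.
  L[1][0] = (-2) / L[0][0] = -2.
Step 2: L[1][1] = √(4) = 2.
  L[2][0] = (-1) / L[0][0] = -1.
  L[2][1] = (2) / L[1][1] = 1.
Step 3: L[2][2] = √(9) = 3.

L[2][0] = -1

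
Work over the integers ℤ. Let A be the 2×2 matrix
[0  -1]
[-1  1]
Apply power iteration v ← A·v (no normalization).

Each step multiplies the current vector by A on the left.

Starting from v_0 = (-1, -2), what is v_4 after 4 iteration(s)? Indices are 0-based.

v_4 = (4, -7)

v_0 = (-1, -2).
v_1 = A·v_0 = (2, -1).
v_2 = A·v_1 = (1, -3).
v_3 = A·v_2 = (3, -4).
v_4 = A·v_3 = (4, -7).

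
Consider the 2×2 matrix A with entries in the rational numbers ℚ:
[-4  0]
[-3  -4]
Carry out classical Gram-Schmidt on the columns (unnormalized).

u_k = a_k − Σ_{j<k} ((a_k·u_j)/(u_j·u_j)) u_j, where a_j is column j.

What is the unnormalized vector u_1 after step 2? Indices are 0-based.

u_1 = (48/25, -64/25)

Step 1: u_0 = a_0 = (-4, -3).
Step 2: u_1 = a_1 − (12/25)·u_0 = (48/25, -64/25).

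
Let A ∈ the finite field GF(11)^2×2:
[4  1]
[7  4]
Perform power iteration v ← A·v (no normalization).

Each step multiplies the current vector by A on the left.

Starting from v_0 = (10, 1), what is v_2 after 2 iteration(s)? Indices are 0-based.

v_0 = (10, 1).
v_1 = A·v_0 = (8, 8).
v_2 = A·v_1 = (7, 0).

v_2 = (7, 0)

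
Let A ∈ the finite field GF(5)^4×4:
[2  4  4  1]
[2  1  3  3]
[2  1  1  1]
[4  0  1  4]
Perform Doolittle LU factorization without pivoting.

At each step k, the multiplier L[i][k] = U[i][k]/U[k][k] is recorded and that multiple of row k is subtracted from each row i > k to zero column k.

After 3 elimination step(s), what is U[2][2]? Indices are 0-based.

U[2][2] = 3

[col 0] pivot 2
  R1 -= 1*R0 → (0, 2, 4, 2)  (L[1][0] := 1)
  R2 -= 1*R0 → (0, 2, 2, 0)  (L[2][0] := 1)
  R3 -= 2*R0 → (0, 2, 3, 2)  (L[3][0] := 2)
[col 1] pivot 2
  R2 -= 1*R1 → (0, 0, 3, 3)  (L[2][1] := 1)
  R3 -= 1*R1 → (0, 0, 4, 0)  (L[3][1] := 1)
[col 2] pivot 3
  R3 -= 3*R2 → (0, 0, 0, 1)  (L[3][2] := 3)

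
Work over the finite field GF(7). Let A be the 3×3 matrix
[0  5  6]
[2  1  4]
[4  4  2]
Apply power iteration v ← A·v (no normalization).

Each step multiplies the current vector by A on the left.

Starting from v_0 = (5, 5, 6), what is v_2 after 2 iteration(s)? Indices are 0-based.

v_2 = (3, 5, 0)

v_0 = (5, 5, 6).
v_1 = A·v_0 = (5, 4, 3).
v_2 = A·v_1 = (3, 5, 0).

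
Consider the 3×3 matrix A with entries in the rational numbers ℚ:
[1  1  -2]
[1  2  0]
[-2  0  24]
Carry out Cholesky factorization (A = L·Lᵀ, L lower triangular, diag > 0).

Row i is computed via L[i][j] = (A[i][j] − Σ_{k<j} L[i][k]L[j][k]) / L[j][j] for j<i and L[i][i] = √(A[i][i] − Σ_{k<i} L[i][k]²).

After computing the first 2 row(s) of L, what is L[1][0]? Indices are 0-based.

L[1][0] = 1

Step 1: L[0][0] = √(1) = 1.
  L[1][0] = (1) / L[0][0] = 1.
Step 2: L[1][1] = √(1) = 1.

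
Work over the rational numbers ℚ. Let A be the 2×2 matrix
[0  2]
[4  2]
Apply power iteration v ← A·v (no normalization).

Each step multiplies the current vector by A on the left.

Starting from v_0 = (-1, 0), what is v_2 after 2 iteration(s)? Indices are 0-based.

v_0 = (-1, 0).
v_1 = A·v_0 = (0, -4).
v_2 = A·v_1 = (-8, -8).

v_2 = (-8, -8)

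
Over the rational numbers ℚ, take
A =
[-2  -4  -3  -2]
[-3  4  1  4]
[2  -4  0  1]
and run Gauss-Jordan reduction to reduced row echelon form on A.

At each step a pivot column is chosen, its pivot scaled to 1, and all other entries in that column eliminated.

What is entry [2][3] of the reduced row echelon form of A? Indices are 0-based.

pivot(0,0)=-2: scale R0 → (1, 2, 3/2, 1)
  clear (1,0): R1 −= (-3)R0 → (0, 10, 11/2, 7)
  clear (2,0): R2 −= (2)R0 → (0, -8, -3, -1)
pivot(1,1)=10: scale R1 → (0, 1, 11/20, 7/10)
  clear (0,1): R0 −= (2)R1 → (1, 0, 2/5, -2/5)
  clear (2,1): R2 −= (-8)R1 → (0, 0, 7/5, 23/5)
pivot(2,2)=7/5: scale R2 → (0, 0, 1, 23/7)
  clear (0,2): R0 −= (2/5)R2 → (1, 0, 0, -12/7)
  clear (1,2): R1 −= (11/20)R2 → (0, 1, 0, -31/28)

M[2][3] = 23/7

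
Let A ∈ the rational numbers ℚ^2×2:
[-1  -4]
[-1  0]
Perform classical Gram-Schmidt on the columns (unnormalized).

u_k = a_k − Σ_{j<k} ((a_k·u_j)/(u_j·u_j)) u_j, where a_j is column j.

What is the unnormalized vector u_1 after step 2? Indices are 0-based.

u_1 = (-2, 2)

Step 1: u_0 = a_0 = (-1, -1).
Step 2: u_1 = a_1 − (2)·u_0 = (-2, 2).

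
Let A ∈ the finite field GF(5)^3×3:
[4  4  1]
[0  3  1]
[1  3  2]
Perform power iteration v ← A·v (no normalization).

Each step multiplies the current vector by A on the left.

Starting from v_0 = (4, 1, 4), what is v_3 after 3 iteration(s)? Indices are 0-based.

v_0 = (4, 1, 4).
v_1 = A·v_0 = (4, 2, 0).
v_2 = A·v_1 = (4, 1, 0).
v_3 = A·v_2 = (0, 3, 2).

v_3 = (0, 3, 2)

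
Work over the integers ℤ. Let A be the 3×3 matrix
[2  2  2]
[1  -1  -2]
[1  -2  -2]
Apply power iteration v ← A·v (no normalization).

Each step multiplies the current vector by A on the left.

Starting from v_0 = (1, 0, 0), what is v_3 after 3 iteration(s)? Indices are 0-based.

v_0 = (1, 0, 0).
v_1 = A·v_0 = (2, 1, 1).
v_2 = A·v_1 = (8, -1, -2).
v_3 = A·v_2 = (10, 13, 14).

v_3 = (10, 13, 14)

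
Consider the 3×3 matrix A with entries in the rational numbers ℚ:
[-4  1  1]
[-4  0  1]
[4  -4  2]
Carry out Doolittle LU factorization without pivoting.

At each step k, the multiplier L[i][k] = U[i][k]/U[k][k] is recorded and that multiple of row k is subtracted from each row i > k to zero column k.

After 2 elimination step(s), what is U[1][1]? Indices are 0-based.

U[1][1] = -1

Step 1: pivot at (0,0) is -4.
  row1 ← row1 − (1)·row0  ⇒  L[1][0]=1, U row1=(0, -1, 0)
  row2 ← row2 − (-1)·row0  ⇒  L[2][0]=-1, U row2=(0, -3, 3)
Step 2: pivot at (1,1) is -1.
  row2 ← row2 − (3)·row1  ⇒  L[2][1]=3, U row2=(0, 0, 3)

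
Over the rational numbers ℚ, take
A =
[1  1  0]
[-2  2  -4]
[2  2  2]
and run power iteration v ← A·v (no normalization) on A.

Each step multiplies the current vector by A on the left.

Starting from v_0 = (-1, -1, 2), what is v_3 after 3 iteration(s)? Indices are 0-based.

v_3 = (-22, 76, -84)

v_0 = (-1, -1, 2).
v_1 = A·v_0 = (-2, -8, 0).
v_2 = A·v_1 = (-10, -12, -20).
v_3 = A·v_2 = (-22, 76, -84).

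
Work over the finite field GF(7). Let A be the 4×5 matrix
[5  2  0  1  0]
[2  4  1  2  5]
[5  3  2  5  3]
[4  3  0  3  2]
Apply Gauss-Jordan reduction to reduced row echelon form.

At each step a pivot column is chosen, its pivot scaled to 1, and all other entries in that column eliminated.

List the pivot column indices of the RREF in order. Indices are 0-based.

pivot columns: 0, 1, 2, 3

pivot(0,0)=5: scale R0 → (1, 6, 0, 3, 0)
  clear (1,0): R1 −= (2)R0 → (0, 6, 1, 3, 5)
  clear (2,0): R2 −= (5)R0 → (0, 1, 2, 4, 3)
  clear (3,0): R3 −= (4)R0 → (0, 0, 0, 5, 2)
pivot(1,1)=6: scale R1 → (0, 1, 6, 4, 2)
  clear (0,1): R0 −= (6)R1 → (1, 0, 6, 0, 2)
  clear (2,1): R2 −= (1)R1 → (0, 0, 3, 0, 1)
pivot(2,2)=3: scale R2 → (0, 0, 1, 0, 5)
  clear (0,2): R0 −= (6)R2 → (1, 0, 0, 0, 0)
  clear (1,2): R1 −= (6)R2 → (0, 1, 0, 4, 0)
pivot(3,3)=5: scale R3 → (0, 0, 0, 1, 6)
  clear (1,3): R1 −= (4)R3 → (0, 1, 0, 0, 4)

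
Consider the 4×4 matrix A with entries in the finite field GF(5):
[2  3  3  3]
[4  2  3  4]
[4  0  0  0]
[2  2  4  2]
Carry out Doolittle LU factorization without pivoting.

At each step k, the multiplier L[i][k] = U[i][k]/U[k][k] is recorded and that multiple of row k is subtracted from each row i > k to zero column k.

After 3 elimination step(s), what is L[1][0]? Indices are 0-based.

L[1][0] = 2

Step 1: pivot at (0,0) is 2.
  row1 ← row1 − (2)·row0  ⇒  L[1][0]=2, U row1=(0, 1, 2, 3)
  row2 ← row2 − (2)·row0  ⇒  L[2][0]=2, U row2=(0, 4, 4, 4)
  row3 ← row3 − (1)·row0  ⇒  L[3][0]=1, U row3=(0, 4, 1, 4)
Step 2: pivot at (1,1) is 1.
  row2 ← row2 − (4)·row1  ⇒  L[2][1]=4, U row2=(0, 0, 1, 2)
  row3 ← row3 − (4)·row1  ⇒  L[3][1]=4, U row3=(0, 0, 3, 2)
Step 3: pivot at (2,2) is 1.
  row3 ← row3 − (3)·row2  ⇒  L[3][2]=3, U row3=(0, 0, 0, 1)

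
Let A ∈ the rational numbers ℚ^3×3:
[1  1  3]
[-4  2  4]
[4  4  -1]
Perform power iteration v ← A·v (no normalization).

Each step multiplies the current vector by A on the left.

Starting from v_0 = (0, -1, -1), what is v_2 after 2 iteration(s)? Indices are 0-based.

v_2 = (-19, -8, -37)

v_0 = (0, -1, -1).
v_1 = A·v_0 = (-4, -6, -3).
v_2 = A·v_1 = (-19, -8, -37).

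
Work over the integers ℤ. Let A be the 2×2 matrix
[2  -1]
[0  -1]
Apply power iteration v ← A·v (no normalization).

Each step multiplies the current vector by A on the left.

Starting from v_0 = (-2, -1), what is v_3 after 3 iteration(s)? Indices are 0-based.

v_3 = (-13, 1)

v_0 = (-2, -1).
v_1 = A·v_0 = (-3, 1).
v_2 = A·v_1 = (-7, -1).
v_3 = A·v_2 = (-13, 1).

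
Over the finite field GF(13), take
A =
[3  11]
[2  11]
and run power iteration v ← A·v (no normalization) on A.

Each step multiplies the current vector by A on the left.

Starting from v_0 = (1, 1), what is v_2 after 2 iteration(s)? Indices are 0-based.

v_0 = (1, 1).
v_1 = A·v_0 = (1, 0).
v_2 = A·v_1 = (3, 2).

v_2 = (3, 2)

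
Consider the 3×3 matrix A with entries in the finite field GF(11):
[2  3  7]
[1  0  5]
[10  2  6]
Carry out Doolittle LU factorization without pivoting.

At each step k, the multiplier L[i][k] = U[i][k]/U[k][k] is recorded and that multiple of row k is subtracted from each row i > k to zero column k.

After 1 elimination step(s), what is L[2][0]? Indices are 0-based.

[col 0] pivot 2
  R1 -= 6*R0 → (0, 4, 7)  (L[1][0] := 6)
  R2 -= 5*R0 → (0, 9, 4)  (L[2][0] := 5)

L[2][0] = 5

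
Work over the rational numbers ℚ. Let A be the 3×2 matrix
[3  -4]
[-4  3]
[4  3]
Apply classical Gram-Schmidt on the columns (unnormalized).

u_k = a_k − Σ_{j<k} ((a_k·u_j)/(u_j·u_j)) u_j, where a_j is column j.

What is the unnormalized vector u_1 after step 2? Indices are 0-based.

u_1 = (-128/41, 75/41, 171/41)

Step 1: u_0 = a_0 = (3, -4, 4).
Step 2: u_1 = a_1 − (-12/41)·u_0 = (-128/41, 75/41, 171/41).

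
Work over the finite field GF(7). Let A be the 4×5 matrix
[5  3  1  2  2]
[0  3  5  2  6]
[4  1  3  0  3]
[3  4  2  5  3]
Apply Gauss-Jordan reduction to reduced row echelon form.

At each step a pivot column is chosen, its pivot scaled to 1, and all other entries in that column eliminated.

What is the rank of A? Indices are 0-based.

pivot(0,0)=5: scale R0 → (1, 2, 3, 6, 6)
  clear (2,0): R2 −= (4)R0 → (0, 0, 5, 4, 0)
  clear (3,0): R3 −= (3)R0 → (0, 5, 0, 1, 6)
pivot(1,1)=3: scale R1 → (0, 1, 4, 3, 2)
  clear (0,1): R0 −= (2)R1 → (1, 0, 2, 0, 2)
  clear (3,1): R3 −= (5)R1 → (0, 0, 1, 0, 3)
pivot(2,2)=5: scale R2 → (0, 0, 1, 5, 0)
  clear (0,2): R0 −= (2)R2 → (1, 0, 0, 4, 2)
  clear (1,2): R1 −= (4)R2 → (0, 1, 0, 4, 2)
  clear (3,2): R3 −= (1)R2 → (0, 0, 0, 2, 3)
pivot(3,3)=2: scale R3 → (0, 0, 0, 1, 5)
  clear (0,3): R0 −= (4)R3 → (1, 0, 0, 0, 3)
  clear (1,3): R1 −= (4)R3 → (0, 1, 0, 0, 3)
  clear (2,3): R2 −= (5)R3 → (0, 0, 1, 0, 3)

rank = 4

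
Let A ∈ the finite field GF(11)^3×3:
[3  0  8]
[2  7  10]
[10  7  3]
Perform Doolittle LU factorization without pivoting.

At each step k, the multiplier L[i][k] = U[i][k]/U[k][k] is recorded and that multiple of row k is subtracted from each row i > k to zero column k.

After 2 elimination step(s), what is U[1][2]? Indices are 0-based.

[col 0] pivot 3
  R1 -= 8*R0 → (0, 7, 1)  (L[1][0] := 8)
  R2 -= 7*R0 → (0, 7, 2)  (L[2][0] := 7)
[col 1] pivot 7
  R2 -= 1*R1 → (0, 0, 1)  (L[2][1] := 1)

U[1][2] = 1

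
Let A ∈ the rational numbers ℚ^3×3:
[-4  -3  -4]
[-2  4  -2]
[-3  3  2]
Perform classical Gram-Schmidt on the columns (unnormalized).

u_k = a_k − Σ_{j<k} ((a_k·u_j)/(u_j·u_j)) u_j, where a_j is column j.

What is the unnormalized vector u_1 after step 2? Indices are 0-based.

u_1 = (-107/29, 106/29, 72/29)

Step 1: u_0 = a_0 = (-4, -2, -3).
Step 2: u_1 = a_1 − (-5/29)·u_0 = (-107/29, 106/29, 72/29).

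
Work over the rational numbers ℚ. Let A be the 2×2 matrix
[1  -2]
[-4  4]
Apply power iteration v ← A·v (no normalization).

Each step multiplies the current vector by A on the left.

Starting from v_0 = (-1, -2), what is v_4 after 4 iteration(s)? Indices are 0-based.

v_0 = (-1, -2).
v_1 = A·v_0 = (3, -4).
v_2 = A·v_1 = (11, -28).
v_3 = A·v_2 = (67, -156).
v_4 = A·v_3 = (379, -892).

v_4 = (379, -892)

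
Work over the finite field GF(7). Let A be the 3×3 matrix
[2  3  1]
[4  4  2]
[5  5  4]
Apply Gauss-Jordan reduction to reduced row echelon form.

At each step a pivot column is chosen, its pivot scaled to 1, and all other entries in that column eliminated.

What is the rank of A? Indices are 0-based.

rank = 3

pivot(0,0)=2: scale R0 → (1, 5, 4)
  clear (1,0): R1 −= (4)R0 → (0, 5, 0)
  clear (2,0): R2 −= (5)R0 → (0, 1, 5)
pivot(1,1)=5: scale R1 → (0, 1, 0)
  clear (0,1): R0 −= (5)R1 → (1, 0, 4)
  clear (2,1): R2 −= (1)R1 → (0, 0, 5)
pivot(2,2)=5: scale R2 → (0, 0, 1)
  clear (0,2): R0 −= (4)R2 → (1, 0, 0)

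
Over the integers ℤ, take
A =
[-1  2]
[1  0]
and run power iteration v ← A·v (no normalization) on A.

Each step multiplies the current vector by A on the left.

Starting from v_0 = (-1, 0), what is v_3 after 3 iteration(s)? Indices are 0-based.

v_0 = (-1, 0).
v_1 = A·v_0 = (1, -1).
v_2 = A·v_1 = (-3, 1).
v_3 = A·v_2 = (5, -3).

v_3 = (5, -3)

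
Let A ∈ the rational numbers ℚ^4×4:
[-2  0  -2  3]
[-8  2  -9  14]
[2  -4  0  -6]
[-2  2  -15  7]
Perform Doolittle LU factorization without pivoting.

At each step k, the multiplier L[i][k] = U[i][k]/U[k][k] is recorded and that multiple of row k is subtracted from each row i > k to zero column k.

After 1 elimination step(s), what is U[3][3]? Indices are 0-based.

U[3][3] = 4

[col 0] pivot -2
  R1 -= 4*R0 → (0, 2, -1, 2)  (L[1][0] := 4)
  R2 -= -1*R0 → (0, -4, -2, -3)  (L[2][0] := -1)
  R3 -= 1*R0 → (0, 2, -13, 4)  (L[3][0] := 1)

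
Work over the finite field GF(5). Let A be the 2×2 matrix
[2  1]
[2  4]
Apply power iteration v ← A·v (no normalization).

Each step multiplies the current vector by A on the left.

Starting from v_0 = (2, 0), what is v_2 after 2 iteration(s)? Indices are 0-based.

v_2 = (2, 4)

v_0 = (2, 0).
v_1 = A·v_0 = (4, 4).
v_2 = A·v_1 = (2, 4).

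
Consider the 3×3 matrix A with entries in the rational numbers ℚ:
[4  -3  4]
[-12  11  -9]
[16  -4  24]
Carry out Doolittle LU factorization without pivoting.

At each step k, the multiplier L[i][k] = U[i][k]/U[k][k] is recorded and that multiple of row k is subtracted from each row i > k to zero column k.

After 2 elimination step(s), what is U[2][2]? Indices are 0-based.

[col 0] pivot 4
  R1 -= -3*R0 → (0, 2, 3)  (L[1][0] := -3)
  R2 -= 4*R0 → (0, 8, 8)  (L[2][0] := 4)
[col 1] pivot 2
  R2 -= 4*R1 → (0, 0, -4)  (L[2][1] := 4)

U[2][2] = -4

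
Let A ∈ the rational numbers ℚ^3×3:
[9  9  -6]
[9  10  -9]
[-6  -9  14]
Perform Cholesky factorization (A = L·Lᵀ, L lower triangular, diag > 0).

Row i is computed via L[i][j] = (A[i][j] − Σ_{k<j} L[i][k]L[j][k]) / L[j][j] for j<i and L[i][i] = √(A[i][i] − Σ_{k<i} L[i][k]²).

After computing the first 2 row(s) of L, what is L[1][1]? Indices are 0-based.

L[1][1] = 1

Step 1: L[0][0] = √(9) = 3.
  L[1][0] = (9) / L[0][0] = 3.
Step 2: L[1][1] = √(1) = 1.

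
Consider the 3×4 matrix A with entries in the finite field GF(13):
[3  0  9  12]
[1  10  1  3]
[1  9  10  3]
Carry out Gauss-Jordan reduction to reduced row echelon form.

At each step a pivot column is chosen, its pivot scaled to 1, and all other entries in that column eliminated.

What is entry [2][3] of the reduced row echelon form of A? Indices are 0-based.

M[2][3] = 9

[1] R0 /= 3  ⇒  (1, 0, 3, 4)
     R1 -= 1·R0  ⇒  (0, 10, 11, 12)
     R2 -= 1·R0  ⇒  (0, 9, 7, 12)
[2] R1 /= 10  ⇒  (0, 1, 5, 9)
     R2 -= 9·R1  ⇒  (0, 0, 1, 9)
[3] R2 /= 1  ⇒  (0, 0, 1, 9)
     R0 -= 3·R2  ⇒  (1, 0, 0, 3)
     R1 -= 5·R2  ⇒  (0, 1, 0, 3)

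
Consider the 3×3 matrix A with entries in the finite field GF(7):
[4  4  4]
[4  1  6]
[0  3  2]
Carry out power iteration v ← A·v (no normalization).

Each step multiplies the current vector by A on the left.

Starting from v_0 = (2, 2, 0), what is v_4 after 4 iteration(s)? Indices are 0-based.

v_0 = (2, 2, 0).
v_1 = A·v_0 = (2, 3, 6).
v_2 = A·v_1 = (2, 5, 0).
v_3 = A·v_2 = (0, 6, 1).
v_4 = A·v_3 = (0, 5, 6).

v_4 = (0, 5, 6)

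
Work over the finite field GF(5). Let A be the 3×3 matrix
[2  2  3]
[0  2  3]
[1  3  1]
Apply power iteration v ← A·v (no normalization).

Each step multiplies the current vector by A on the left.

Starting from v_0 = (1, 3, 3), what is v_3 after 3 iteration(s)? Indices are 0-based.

v_0 = (1, 3, 3).
v_1 = A·v_0 = (2, 0, 3).
v_2 = A·v_1 = (3, 4, 0).
v_3 = A·v_2 = (4, 3, 0).

v_3 = (4, 3, 0)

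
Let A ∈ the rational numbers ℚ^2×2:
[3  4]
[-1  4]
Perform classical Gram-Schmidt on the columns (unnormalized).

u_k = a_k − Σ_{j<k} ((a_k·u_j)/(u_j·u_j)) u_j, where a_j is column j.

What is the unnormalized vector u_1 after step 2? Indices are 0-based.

u_1 = (8/5, 24/5)

Step 1: u_0 = a_0 = (3, -1).
Step 2: u_1 = a_1 − (4/5)·u_0 = (8/5, 24/5).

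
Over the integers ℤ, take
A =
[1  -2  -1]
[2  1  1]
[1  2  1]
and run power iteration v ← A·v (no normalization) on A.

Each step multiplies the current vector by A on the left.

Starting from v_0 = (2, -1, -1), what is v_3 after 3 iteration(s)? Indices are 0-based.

v_3 = (-28, 23, 32)

v_0 = (2, -1, -1).
v_1 = A·v_0 = (5, 2, -1).
v_2 = A·v_1 = (2, 11, 8).
v_3 = A·v_2 = (-28, 23, 32).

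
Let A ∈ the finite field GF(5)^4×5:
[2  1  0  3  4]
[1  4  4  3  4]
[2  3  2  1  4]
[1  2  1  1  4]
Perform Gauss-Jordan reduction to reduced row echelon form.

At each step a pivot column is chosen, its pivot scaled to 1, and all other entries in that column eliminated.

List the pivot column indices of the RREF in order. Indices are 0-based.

step 1: normalize row 0 (÷2) = (1, 3, 0, 4, 2)
  row 1: subtract 1×row0 = (0, 1, 4, 4, 2)
  row 2: subtract 2×row0 = (0, 2, 2, 3, 0)
  row 3: subtract 1×row0 = (0, 4, 1, 2, 2)
step 2: normalize row 1 (÷1) = (0, 1, 4, 4, 2)
  row 0: subtract 3×row1 = (1, 0, 3, 2, 1)
  row 2: subtract 2×row1 = (0, 0, 4, 0, 1)
  row 3: subtract 4×row1 = (0, 0, 0, 1, 4)
step 3: normalize row 2 (÷4) = (0, 0, 1, 0, 4)
  row 0: subtract 3×row2 = (1, 0, 0, 2, 4)
  row 1: subtract 4×row2 = (0, 1, 0, 4, 1)
step 4: normalize row 3 (÷1) = (0, 0, 0, 1, 4)
  row 0: subtract 2×row3 = (1, 0, 0, 0, 1)
  row 1: subtract 4×row3 = (0, 1, 0, 0, 0)

pivot columns: 0, 1, 2, 3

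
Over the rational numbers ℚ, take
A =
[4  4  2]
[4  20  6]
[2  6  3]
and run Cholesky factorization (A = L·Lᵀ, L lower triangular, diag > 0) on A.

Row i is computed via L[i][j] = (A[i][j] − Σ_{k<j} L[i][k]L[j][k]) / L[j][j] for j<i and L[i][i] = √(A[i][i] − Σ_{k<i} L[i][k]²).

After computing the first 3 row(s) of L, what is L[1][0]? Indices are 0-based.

Step 1: L[0][0] = √(4) = 2.
  L[1][0] = (4) / L[0][0] = 2.
Step 2: L[1][1] = √(16) = 4.
  L[2][0] = (2) / L[0][0] = 1.
  L[2][1] = (4) / L[1][1] = 1.
Step 3: L[2][2] = √(1) = 1.

L[1][0] = 2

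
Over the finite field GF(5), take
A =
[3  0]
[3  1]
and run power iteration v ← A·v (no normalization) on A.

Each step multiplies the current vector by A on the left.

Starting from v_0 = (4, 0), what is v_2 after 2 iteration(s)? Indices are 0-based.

v_0 = (4, 0).
v_1 = A·v_0 = (2, 2).
v_2 = A·v_1 = (1, 3).

v_2 = (1, 3)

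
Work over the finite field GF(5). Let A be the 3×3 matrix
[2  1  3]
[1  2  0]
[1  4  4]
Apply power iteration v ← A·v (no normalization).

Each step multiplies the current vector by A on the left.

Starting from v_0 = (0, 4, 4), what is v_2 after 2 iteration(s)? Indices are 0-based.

v_0 = (0, 4, 4).
v_1 = A·v_0 = (1, 3, 2).
v_2 = A·v_1 = (1, 2, 1).

v_2 = (1, 2, 1)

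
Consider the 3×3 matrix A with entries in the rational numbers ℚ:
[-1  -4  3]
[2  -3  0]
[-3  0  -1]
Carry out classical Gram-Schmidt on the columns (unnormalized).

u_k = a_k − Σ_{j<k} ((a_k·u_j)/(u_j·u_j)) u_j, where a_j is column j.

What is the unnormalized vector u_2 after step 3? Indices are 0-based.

Step 1: u_0 = a_0 = (-1, 2, -3).
Step 2: u_1 = a_1 − (-1/7)·u_0 = (-29/7, -19/7, -3/7).
Step 3: u_2 = a_2 − (0)·u_0 − (-84/173)·u_1 = (171/173, -228/173, -209/173).

u_2 = (171/173, -228/173, -209/173)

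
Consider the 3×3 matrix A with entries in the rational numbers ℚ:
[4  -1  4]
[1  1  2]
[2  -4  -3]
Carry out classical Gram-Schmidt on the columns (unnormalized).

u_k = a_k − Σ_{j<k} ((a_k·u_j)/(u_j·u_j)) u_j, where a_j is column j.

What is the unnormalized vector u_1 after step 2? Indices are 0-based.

u_1 = (23/21, 32/21, -62/21)

Step 1: u_0 = a_0 = (4, 1, 2).
Step 2: u_1 = a_1 − (-11/21)·u_0 = (23/21, 32/21, -62/21).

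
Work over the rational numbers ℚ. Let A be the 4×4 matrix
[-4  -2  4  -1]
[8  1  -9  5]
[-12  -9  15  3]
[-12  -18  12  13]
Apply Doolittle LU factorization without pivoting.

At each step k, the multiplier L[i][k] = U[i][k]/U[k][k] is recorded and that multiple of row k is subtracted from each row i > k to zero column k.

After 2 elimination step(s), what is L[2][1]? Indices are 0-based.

[col 0] pivot -4
  R1 -= -2*R0 → (0, -3, -1, 3)  (L[1][0] := -2)
  R2 -= 3*R0 → (0, -3, 3, 6)  (L[2][0] := 3)
  R3 -= 3*R0 → (0, -12, 0, 16)  (L[3][0] := 3)
[col 1] pivot -3
  R2 -= 1*R1 → (0, 0, 4, 3)  (L[2][1] := 1)
  R3 -= 4*R1 → (0, 0, 4, 4)  (L[3][1] := 4)

L[2][1] = 1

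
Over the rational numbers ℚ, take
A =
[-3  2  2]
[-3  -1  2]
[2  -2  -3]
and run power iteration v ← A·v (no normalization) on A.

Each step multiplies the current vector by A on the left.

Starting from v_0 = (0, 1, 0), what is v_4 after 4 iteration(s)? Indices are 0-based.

v_0 = (0, 1, 0).
v_1 = A·v_0 = (2, -1, -2).
v_2 = A·v_1 = (-12, -9, 12).
v_3 = A·v_2 = (42, 69, -42).
v_4 = A·v_3 = (-72, -279, 72).

v_4 = (-72, -279, 72)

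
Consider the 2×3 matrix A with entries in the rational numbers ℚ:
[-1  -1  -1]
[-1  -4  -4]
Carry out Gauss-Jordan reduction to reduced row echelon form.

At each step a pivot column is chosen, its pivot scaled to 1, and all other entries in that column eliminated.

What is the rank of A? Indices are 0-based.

pivot(0,0)=-1: scale R0 → (1, 1, 1)
  clear (1,0): R1 −= (-1)R0 → (0, -3, -3)
pivot(1,1)=-3: scale R1 → (0, 1, 1)
  clear (0,1): R0 −= (1)R1 → (1, 0, 0)

rank = 2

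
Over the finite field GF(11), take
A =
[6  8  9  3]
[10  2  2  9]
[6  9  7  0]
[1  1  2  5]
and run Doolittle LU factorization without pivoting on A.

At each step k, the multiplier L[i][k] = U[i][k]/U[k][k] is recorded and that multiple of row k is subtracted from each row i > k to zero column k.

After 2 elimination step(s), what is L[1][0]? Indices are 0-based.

L[1][0] = 9

[col 0] pivot 6
  R1 -= 9*R0 → (0, 7, 9, 4)  (L[1][0] := 9)
  R2 -= 1*R0 → (0, 1, 9, 8)  (L[2][0] := 1)
  R3 -= 2*R0 → (0, 7, 6, 10)  (L[3][0] := 2)
[col 1] pivot 7
  R2 -= 8*R1 → (0, 0, 3, 9)  (L[2][1] := 8)
  R3 -= 1*R1 → (0, 0, 8, 6)  (L[3][1] := 1)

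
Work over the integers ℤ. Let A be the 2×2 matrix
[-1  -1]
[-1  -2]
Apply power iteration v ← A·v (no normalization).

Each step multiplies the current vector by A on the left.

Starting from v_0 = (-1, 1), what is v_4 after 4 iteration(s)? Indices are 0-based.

v_0 = (-1, 1).
v_1 = A·v_0 = (0, -1).
v_2 = A·v_1 = (1, 2).
v_3 = A·v_2 = (-3, -5).
v_4 = A·v_3 = (8, 13).

v_4 = (8, 13)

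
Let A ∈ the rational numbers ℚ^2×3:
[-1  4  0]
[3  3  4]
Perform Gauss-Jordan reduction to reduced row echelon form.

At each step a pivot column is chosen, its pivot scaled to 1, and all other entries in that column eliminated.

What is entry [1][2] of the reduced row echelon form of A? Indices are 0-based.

M[1][2] = 4/15

pivot(0,0)=-1: scale R0 → (1, -4, 0)
  clear (1,0): R1 −= (3)R0 → (0, 15, 4)
pivot(1,1)=15: scale R1 → (0, 1, 4/15)
  clear (0,1): R0 −= (-4)R1 → (1, 0, 16/15)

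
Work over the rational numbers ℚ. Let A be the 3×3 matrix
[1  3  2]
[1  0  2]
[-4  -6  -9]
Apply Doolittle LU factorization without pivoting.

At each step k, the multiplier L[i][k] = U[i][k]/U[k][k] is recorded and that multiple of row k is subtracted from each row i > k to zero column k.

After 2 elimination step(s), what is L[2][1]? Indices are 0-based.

[col 0] pivot 1
  R1 -= 1*R0 → (0, -3, 0)  (L[1][0] := 1)
  R2 -= -4*R0 → (0, 6, -1)  (L[2][0] := -4)
[col 1] pivot -3
  R2 -= -2*R1 → (0, 0, -1)  (L[2][1] := -2)

L[2][1] = -2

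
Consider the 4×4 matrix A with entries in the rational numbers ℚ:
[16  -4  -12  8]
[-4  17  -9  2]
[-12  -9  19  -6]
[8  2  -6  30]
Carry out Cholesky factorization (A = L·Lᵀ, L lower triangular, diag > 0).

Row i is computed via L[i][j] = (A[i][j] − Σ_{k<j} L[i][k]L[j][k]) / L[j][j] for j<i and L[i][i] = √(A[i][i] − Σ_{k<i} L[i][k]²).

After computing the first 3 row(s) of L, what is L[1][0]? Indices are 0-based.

Step 1: L[0][0] = √(16) = 4.
  L[1][0] = (-4) / L[0][0] = -1.
Step 2: L[1][1] = √(16) = 4.
  L[2][0] = (-12) / L[0][0] = -3.
  L[2][1] = (-12) / L[1][1] = -3.
Step 3: L[2][2] = √(1) = 1.

L[1][0] = -1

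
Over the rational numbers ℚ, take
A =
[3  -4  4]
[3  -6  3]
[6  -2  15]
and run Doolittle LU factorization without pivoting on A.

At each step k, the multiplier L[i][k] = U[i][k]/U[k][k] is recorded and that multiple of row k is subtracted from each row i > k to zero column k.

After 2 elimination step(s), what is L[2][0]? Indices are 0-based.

L[2][0] = 2

Step 1: pivot at (0,0) is 3.
  row1 ← row1 − (1)·row0  ⇒  L[1][0]=1, U row1=(0, -2, -1)
  row2 ← row2 − (2)·row0  ⇒  L[2][0]=2, U row2=(0, 6, 7)
Step 2: pivot at (1,1) is -2.
  row2 ← row2 − (-3)·row1  ⇒  L[2][1]=-3, U row2=(0, 0, 4)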